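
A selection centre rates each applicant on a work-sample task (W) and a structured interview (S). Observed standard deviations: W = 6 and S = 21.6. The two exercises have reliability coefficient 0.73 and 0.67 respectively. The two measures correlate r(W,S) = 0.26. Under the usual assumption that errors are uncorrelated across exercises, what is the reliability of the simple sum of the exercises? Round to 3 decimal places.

0.713

Var(W+S) = 6² + 21.6² + 2·[6·21.6·0.26] = 502.56 + 67.392 = 569.952.
With uncorrelated errors the cross-covariances are all true-score covariance, so they carry over unchanged; only the diagonal terms shrink to ρᵢσᵢ².
True-score variance = [6²·0.73 + 21.6²·0.67] + 67.392 = 338.875 + 67.392 = 406.267.
Reliability = 406.267 / 569.952 = 0.713.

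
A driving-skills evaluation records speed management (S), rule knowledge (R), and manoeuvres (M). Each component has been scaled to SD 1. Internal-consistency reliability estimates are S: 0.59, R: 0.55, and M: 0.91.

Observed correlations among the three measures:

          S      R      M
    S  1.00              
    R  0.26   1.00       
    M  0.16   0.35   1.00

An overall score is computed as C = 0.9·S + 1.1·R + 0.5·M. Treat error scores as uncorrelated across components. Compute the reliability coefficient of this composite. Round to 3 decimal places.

0.729

Var(C) = 0.9² + 1.1² + 0.5² + 2·[0.99·0.26 + 0.45·0.16 + 0.55·0.35] = 2.27 + 1.0438 = 3.3138.
With uncorrelated errors the cross-covariances are all true-score covariance, so they carry over unchanged; only the diagonal terms shrink to ρᵢσᵢ².
True-score variance = [0.9²·0.59 + 1.1²·0.55 + 0.5²·0.91] + 1.0438 = 1.3709 + 1.0438 = 2.4147.
Reliability = 2.4147 / 3.3138 = 0.729.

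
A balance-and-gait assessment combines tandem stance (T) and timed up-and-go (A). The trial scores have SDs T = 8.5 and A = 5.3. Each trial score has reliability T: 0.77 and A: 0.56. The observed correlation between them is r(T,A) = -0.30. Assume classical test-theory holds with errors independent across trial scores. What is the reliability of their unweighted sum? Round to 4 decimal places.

0.6047

Var(T+A) = 8.5² + 5.3² + 2·[8.5·5.3·(-0.30)] = 100.34 − 27.03 = 73.31.
With uncorrelated errors the cross-covariances are all true-score covariance, so they carry over unchanged; only the diagonal terms shrink to ρᵢσᵢ².
True-score variance = [8.5²·0.77 + 5.3²·0.56] − 27.03 = 71.3629 − 27.03 = 44.3329.
Reliability = 44.3329 / 73.31 = 0.6047.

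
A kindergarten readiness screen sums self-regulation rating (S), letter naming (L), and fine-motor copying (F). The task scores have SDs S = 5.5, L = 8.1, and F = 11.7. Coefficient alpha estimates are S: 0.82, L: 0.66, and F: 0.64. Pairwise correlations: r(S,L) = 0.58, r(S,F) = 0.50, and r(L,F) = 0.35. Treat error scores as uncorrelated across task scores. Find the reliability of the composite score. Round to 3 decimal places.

Var(S+L+F) = 5.5² + 8.1² + 11.7² + 2·[5.5·8.1·0.58 + 5.5·11.7·0.50 + 8.1·11.7·0.35] = 232.75 + 182.367 = 415.117.
Under uncorrelated errors the observed covariances equal the true-score covariances, so only the own-variance terms attenuate.
True-score variance = [5.5²·0.82 + 8.1²·0.66 + 11.7²·0.64] + 182.367 = 155.717 + 182.367 = 338.084.
Reliability = 338.084 / 415.117 = 0.814.

0.814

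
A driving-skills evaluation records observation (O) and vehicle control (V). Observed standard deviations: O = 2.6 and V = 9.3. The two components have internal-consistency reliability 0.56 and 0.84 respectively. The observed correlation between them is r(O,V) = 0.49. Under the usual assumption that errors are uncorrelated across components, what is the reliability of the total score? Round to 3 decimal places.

0.856

Var(O+V) = 2.6² + 9.3² + 2·[2.6·9.3·0.49] = 93.25 + 23.6964 = 116.946.
Under uncorrelated errors the observed covariances equal the true-score covariances, so only the own-variance terms attenuate.
True-score variance = [2.6²·0.56 + 9.3²·0.84] + 23.6964 = 76.4372 + 23.6964 = 100.134.
Reliability = 100.134 / 116.946 = 0.856.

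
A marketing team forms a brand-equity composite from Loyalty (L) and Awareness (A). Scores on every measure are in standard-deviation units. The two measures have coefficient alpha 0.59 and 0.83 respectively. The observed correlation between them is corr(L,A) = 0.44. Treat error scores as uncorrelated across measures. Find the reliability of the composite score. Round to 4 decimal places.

Var(L+A) = 2 + 2·[0.44] = 2 + 0.88 = 2.88.
Because errors are independent across components, Cov(Tᵢ,Tⱼ) = Cov(Xᵢ,Xⱼ); the off-diagonal part of the true-score variance is the same as above.
True-score variance = [0.59 + 0.83] + 0.88 = 1.42 + 0.88 = 2.3.
Reliability = 2.3 / 2.88 = 0.7986.

0.7986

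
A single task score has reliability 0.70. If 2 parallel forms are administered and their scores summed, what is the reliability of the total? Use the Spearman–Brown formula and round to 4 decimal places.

ρ_k = kρ / (1 + (k−1)ρ) = 2·0.70 / (1 + 1·0.70) = 1.400 / 1.700 = 0.8235.

0.8235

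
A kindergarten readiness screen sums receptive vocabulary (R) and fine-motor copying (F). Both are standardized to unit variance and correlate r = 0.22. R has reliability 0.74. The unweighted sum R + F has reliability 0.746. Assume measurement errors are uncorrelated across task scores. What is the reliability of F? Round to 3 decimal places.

0.640

Var(R+F) = 2 + 2·0.22 = 2.440.
True-score variance = ρ_R + ρ_F + 2·0.22, so 0.746 = (0.74 + ρ_F + 0.44) / 2.440.
ρ_F = 0.746·2.440 − 0.74 − 0.44 = 0.640.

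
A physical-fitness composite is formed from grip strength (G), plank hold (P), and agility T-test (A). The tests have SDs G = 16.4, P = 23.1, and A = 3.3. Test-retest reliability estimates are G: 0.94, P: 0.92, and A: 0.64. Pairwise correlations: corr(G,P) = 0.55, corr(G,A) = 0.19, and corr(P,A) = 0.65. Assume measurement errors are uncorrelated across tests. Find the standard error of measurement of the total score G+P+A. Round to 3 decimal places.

7.921

Var(total) = 813.46 + 536.389 = 1349.85.
True-score variance = 750.713 + 536.389 = 1287.1, so reliability = 0.9535.
Error variance = 1349.85 − 1287.1 = 62.7468; SEM = √62.7468 = 7.921.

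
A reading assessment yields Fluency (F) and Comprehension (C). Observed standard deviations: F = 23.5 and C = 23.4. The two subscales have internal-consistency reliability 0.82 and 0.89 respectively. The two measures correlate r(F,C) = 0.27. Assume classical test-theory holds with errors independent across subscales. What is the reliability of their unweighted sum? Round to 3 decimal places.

Var(F+C) = 23.5² + 23.4² + 2·[23.5·23.4·0.27] = 1099.81 + 296.946 = 1396.76.
With uncorrelated errors the cross-covariances are all true-score covariance, so they carry over unchanged; only the diagonal terms shrink to ρᵢσᵢ².
True-score variance = [23.5²·0.82 + 23.4²·0.89] + 296.946 = 940.173 + 296.946 = 1237.12.
Reliability = 1237.12 / 1396.76 = 0.886.

0.886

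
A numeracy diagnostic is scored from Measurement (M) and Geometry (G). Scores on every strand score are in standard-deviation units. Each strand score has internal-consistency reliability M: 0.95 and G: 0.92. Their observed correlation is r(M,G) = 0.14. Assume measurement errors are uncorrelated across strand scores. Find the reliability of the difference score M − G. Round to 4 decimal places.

0.9244

Var(M−G) = 1 + 1 − 2·0.14 = 2 − 0.28 = 1.72.
Under uncorrelated errors the observed covariances equal the true-score covariances, so only the own-variance terms attenuate.
True-score variance = [0.95 + 0.92] − 0.28 = 1.87 − 0.28 = 1.59.
Reliability = 1.59 / 1.72 = 0.9244.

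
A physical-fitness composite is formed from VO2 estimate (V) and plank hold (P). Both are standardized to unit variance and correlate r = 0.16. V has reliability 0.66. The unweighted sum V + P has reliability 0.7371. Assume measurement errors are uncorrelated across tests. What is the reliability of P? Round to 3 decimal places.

0.730

Var(V+P) = 2 + 2·0.16 = 2.320.
True-score variance = ρ_V + ρ_P + 2·0.16, so 0.7371 = (0.66 + ρ_P + 0.32) / 2.320.
ρ_P = 0.7371·2.320 − 0.66 − 0.32 = 0.730.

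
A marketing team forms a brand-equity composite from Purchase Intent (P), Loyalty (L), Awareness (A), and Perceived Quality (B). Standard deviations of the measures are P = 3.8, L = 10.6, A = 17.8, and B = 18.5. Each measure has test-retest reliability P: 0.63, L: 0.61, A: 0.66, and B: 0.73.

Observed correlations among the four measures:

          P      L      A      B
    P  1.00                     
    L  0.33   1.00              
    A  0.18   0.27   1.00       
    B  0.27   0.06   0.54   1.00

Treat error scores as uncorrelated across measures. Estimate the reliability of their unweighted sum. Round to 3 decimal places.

Var(P+L+A+B) = 3.8² + 10.6² + 17.8² + 18.5² + 2·[3.8·10.6·0.33 + 3.8·17.8·0.18 + 3.8·18.5·0.27 + 10.6·17.8·0.27 + 10.6·18.5·0.06 + 17.8·18.5·0.54] = 785.89 + 569.96 = 1355.85.
Under uncorrelated errors the observed covariances equal the true-score covariances, so only the own-variance terms attenuate.
True-score variance = [3.8²·0.63 + 10.6²·0.61 + 17.8²·0.66 + 18.5²·0.73] + 569.96 = 536.594 + 569.96 = 1106.55.
Reliability = 1106.55 / 1355.85 = 0.816.

0.816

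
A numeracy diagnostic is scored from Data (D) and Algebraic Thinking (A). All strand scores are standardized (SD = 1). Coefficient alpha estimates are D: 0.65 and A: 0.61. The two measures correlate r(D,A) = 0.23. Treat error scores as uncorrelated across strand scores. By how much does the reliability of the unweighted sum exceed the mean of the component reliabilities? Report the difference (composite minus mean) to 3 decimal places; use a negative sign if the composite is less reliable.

0.069

Var(sum) = 2 + 0.46 = 2.46; true-score variance = 1.26 + 0.46 = 1.72; composite reliability = 0.6992.
Mean component reliability = 0.6300.
Difference = 0.6992 − 0.6300 = 0.069.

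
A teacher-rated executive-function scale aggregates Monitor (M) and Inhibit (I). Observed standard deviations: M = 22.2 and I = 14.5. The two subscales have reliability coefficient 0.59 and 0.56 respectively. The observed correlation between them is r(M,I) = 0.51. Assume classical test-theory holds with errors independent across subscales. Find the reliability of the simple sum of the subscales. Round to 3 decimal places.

0.714

Var(M+I) = 22.2² + 14.5² + 2·[22.2·14.5·0.51] = 703.09 + 328.338 = 1031.43.
With uncorrelated errors the cross-covariances are all true-score covariance, so they carry over unchanged; only the diagonal terms shrink to ρᵢσᵢ².
True-score variance = [22.2²·0.59 + 14.5²·0.56] + 328.338 = 408.516 + 328.338 = 736.854.
Reliability = 736.854 / 1031.43 = 0.714.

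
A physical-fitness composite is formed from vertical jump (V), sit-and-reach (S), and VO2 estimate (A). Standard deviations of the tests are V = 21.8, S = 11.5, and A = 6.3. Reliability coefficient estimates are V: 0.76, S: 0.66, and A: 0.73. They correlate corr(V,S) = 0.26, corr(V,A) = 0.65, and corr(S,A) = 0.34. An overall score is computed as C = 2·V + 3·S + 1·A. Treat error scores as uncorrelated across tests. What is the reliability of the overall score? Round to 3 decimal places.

0.803

Var(C) = 2²·21.8² + 3²·11.5² + 6.3² + 2·[6·21.8·11.5·0.26 + 2·21.8·6.3·0.65 + 3·11.5·6.3·0.34] = 3130.9 + 1287.07 = 4417.97.
Under uncorrelated errors the observed covariances equal the true-score covariances, so only the own-variance terms attenuate.
True-score variance = [2²·21.8²·0.76 + 3²·11.5²·0.66 + 6.3²·0.73] + 1287.07 = 2259.27 + 1287.07 = 3546.33.
Reliability = 3546.33 / 4417.97 = 0.803.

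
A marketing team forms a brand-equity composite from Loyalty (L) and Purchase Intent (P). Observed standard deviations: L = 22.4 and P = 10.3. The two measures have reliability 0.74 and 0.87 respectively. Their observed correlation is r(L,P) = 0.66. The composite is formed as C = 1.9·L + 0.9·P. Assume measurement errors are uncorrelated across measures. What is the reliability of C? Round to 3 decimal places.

0.801

Var(C) = 1.9²·22.4² + 0.9²·10.3² + 2·[1.71·22.4·10.3·0.66] = 1897.29 + 520.781 = 2418.07.
Under uncorrelated errors the observed covariances equal the true-score covariances, so only the own-variance terms attenuate.
True-score variance = [1.9²·22.4²·0.74 + 0.9²·10.3²·0.87] + 520.781 = 1415.16 + 520.781 = 1935.94.
Reliability = 1935.94 / 2418.07 = 0.801.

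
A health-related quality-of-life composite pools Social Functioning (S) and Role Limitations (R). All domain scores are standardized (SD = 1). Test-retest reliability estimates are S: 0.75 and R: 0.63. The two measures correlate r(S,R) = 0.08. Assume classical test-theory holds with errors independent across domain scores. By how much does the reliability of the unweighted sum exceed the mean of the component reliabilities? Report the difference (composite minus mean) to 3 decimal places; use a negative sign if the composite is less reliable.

Var(sum) = 2 + 0.16 = 2.16; true-score variance = 1.38 + 0.16 = 1.54; composite reliability = 0.7130.
Mean component reliability = 0.6900.
Difference = 0.7130 − 0.6900 = 0.023.

0.023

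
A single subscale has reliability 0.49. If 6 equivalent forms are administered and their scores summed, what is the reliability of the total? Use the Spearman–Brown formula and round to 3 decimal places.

0.852

ρ_k = kρ / (1 + (k−1)ρ) = 6·0.49 / (1 + 5·0.49) = 2.940 / 3.450 = 0.852.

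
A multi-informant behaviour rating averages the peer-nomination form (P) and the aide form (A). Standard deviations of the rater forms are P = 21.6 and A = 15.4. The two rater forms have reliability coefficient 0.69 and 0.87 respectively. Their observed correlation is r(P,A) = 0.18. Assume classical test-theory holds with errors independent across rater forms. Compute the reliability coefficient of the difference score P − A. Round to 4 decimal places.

0.6995

Var(P−A) = 21.6² + 15.4² − 2·21.6·15.4·0.18 = 703.72 − 119.75 = 583.97.
Under uncorrelated errors the observed covariances equal the true-score covariances, so only the own-variance terms attenuate.
True-score variance = [21.6²·0.69 + 15.4²·0.87] − 119.75 = 528.256 − 119.75 = 408.505.
Reliability = 408.505 / 583.97 = 0.6995.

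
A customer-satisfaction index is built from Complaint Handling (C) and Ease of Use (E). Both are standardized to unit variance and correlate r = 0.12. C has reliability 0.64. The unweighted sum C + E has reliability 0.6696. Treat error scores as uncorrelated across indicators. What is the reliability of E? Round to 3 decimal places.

Var(C+E) = 2 + 2·0.12 = 2.240.
True-score variance = ρ_C + ρ_E + 2·0.12, so 0.6696 = (0.64 + ρ_E + 0.24) / 2.240.
ρ_E = 0.6696·2.240 − 0.64 − 0.24 = 0.620.

0.620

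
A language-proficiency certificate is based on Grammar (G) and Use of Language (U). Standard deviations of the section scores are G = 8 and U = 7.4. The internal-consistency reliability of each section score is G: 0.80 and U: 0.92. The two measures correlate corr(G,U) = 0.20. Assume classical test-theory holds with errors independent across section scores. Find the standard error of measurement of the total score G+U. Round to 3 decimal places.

Var(total) = 118.76 + 23.68 = 142.44.
True-score variance = 101.579 + 23.68 = 125.259, so reliability = 0.8794.
Error variance = 142.44 − 125.259 = 17.1808; SEM = √17.1808 = 4.145.

4.145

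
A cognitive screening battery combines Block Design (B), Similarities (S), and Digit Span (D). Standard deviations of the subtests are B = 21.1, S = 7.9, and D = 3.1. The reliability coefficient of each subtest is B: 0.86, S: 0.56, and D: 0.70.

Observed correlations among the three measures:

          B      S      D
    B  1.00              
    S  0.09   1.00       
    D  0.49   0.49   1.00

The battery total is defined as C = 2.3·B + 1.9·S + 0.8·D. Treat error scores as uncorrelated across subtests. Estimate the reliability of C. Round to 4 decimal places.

Var(C) = 2.3²·21.1² + 1.9²·7.9² + 0.8²·3.1² + 2·[4.37·21.1·7.9·0.09 + 1.84·21.1·3.1·0.49 + 1.52·7.9·3.1·0.49] = 2586.61 + 285.546 = 2872.16.
With uncorrelated errors the cross-covariances are all true-score covariance, so they carry over unchanged; only the diagonal terms shrink to ρᵢσᵢ².
True-score variance = [2.3²·21.1²·0.86 + 1.9²·7.9²·0.56 + 0.8²·3.1²·0.70] + 285.546 = 2155.91 + 285.546 = 2441.46.
Reliability = 2441.46 / 2872.16 = 0.8500.

0.8500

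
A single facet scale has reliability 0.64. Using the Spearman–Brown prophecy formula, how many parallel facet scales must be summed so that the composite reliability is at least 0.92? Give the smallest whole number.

7

k ≥ ρ*(1−ρ₁)/(ρ₁(1−ρ*)) = 0.92·0.36 / (0.64·0.08) = 6.469.
Smallest integer k = 7.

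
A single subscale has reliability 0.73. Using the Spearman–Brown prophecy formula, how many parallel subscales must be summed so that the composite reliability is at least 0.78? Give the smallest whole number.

k ≥ ρ*(1−ρ₁)/(ρ₁(1−ρ*)) = 0.78·0.27 / (0.73·0.22) = 1.311.
Smallest integer k = 2.

2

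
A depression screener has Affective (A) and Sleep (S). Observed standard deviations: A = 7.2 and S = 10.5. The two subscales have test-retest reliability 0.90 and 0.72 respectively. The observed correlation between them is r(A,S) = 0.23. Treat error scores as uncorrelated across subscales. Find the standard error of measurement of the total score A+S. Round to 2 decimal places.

Var(total) = 162.09 + 34.776 = 196.866.
True-score variance = 126.036 + 34.776 = 160.812, so reliability = 0.8169.
Error variance = 196.866 − 160.812 = 36.054; SEM = √36.054 = 6.00.

6.00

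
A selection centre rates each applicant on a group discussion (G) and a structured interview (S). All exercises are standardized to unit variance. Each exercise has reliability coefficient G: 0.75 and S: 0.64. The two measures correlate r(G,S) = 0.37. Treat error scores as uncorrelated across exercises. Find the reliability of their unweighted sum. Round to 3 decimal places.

Var(G+S) = 2 + 2·[0.37] = 2 + 0.74 = 2.74.
Because errors are independent across components, Cov(Tᵢ,Tⱼ) = Cov(Xᵢ,Xⱼ); the off-diagonal part of the true-score variance is the same as above.
True-score variance = [0.75 + 0.64] + 0.74 = 1.39 + 0.74 = 2.13.
Reliability = 2.13 / 2.74 = 0.777.

0.777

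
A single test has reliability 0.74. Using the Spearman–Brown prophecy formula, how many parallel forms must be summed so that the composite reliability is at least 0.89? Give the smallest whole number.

k ≥ ρ*(1−ρ₁)/(ρ₁(1−ρ*)) = 0.89·0.26 / (0.74·0.11) = 2.843.
Smallest integer k = 3.

3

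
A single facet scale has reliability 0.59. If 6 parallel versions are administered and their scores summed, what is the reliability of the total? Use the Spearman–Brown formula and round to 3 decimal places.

0.896

ρ_k = kρ / (1 + (k−1)ρ) = 6·0.59 / (1 + 5·0.59) = 3.540 / 3.950 = 0.896.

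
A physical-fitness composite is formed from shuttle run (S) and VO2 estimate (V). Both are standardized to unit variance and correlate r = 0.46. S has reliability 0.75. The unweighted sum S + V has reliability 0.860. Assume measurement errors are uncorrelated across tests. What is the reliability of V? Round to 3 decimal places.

0.841

Var(S+V) = 2 + 2·0.46 = 2.920.
True-score variance = ρ_S + ρ_V + 2·0.46, so 0.860 = (0.75 + ρ_V + 0.92) / 2.920.
ρ_V = 0.860·2.920 − 0.75 − 0.92 = 0.841.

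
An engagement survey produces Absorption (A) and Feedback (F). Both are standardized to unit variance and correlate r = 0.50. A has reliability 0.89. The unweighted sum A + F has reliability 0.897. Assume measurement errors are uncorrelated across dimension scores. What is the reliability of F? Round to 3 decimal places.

0.801

Var(A+F) = 2 + 2·0.50 = 3.000.
True-score variance = ρ_A + ρ_F + 2·0.50, so 0.897 = (0.89 + ρ_F + 1.00) / 3.000.
ρ_F = 0.897·3.000 − 0.89 − 1.00 = 0.801.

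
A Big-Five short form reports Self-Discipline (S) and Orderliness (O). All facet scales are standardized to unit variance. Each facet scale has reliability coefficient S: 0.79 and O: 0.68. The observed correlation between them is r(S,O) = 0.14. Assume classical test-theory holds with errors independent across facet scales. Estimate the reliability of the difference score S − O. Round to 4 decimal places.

Var(S−O) = 1 + 1 − 2·0.14 = 2 − 0.28 = 1.72.
Because errors are independent across components, Cov(Tᵢ,Tⱼ) = Cov(Xᵢ,Xⱼ); the off-diagonal part of the true-score variance is the same as above.
True-score variance = [0.79 + 0.68] − 0.28 = 1.47 − 0.28 = 1.19.
Reliability = 1.19 / 1.72 = 0.6919.

0.6919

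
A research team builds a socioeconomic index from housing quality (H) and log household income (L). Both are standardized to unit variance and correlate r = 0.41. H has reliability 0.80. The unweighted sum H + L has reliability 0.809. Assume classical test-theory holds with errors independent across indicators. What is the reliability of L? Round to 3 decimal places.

0.661

Var(H+L) = 2 + 2·0.41 = 2.820.
True-score variance = ρ_H + ρ_L + 2·0.41, so 0.809 = (0.80 + ρ_L + 0.82) / 2.820.
ρ_L = 0.809·2.820 − 0.80 − 0.82 = 0.661.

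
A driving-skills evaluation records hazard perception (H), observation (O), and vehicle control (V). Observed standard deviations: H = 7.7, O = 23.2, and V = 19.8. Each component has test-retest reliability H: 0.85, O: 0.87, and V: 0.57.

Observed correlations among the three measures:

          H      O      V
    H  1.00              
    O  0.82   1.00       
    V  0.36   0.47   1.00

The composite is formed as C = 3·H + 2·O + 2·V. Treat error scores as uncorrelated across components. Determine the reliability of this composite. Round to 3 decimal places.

Var(C) = 3²·7.7² + 2²·23.2² + 2²·19.8² + 2·[6·7.7·23.2·0.82 + 6·7.7·19.8·0.36 + 4·23.2·19.8·0.47] = 4254.73 + 4143.64 = 8398.37.
With uncorrelated errors the cross-covariances are all true-score covariance, so they carry over unchanged; only the diagonal terms shrink to ρᵢσᵢ².
True-score variance = [3²·7.7²·0.85 + 2²·23.2²·0.87 + 2²·19.8²·0.57] + 4143.64 = 3220.49 + 4143.64 = 7364.13.
Reliability = 7364.13 / 8398.37 = 0.877.

0.877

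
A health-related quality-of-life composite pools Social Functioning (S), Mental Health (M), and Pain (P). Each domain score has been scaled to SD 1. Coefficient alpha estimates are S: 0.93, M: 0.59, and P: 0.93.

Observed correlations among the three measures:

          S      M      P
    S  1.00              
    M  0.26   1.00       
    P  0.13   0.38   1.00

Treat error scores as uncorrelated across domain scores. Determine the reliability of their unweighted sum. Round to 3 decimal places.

0.879

Var(S+M+P) = 3 + 2·[0.26 + 0.13 + 0.38] = 3 + 1.54 = 4.54.
Because errors are independent across components, Cov(Tᵢ,Tⱼ) = Cov(Xᵢ,Xⱼ); the off-diagonal part of the true-score variance is the same as above.
True-score variance = [0.93 + 0.59 + 0.93] + 1.54 = 2.45 + 1.54 = 3.99.
Reliability = 3.99 / 4.54 = 0.879.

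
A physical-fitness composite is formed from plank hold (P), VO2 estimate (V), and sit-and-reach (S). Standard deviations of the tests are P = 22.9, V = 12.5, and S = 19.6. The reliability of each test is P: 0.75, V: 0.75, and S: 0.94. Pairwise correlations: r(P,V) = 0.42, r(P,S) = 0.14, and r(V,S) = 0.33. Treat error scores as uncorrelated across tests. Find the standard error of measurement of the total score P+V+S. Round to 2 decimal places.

Var(total) = 1064.82 + 527.825 = 1592.65.
True-score variance = 871.605 + 527.825 = 1399.43, so reliability = 0.8787.
Error variance = 1592.65 − 1399.43 = 193.215; SEM = √193.215 = 13.90.

13.90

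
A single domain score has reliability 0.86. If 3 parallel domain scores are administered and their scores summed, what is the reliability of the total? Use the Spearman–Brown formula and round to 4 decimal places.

ρ_k = kρ / (1 + (k−1)ρ) = 3·0.86 / (1 + 2·0.86) = 2.580 / 2.720 = 0.9485.

0.9485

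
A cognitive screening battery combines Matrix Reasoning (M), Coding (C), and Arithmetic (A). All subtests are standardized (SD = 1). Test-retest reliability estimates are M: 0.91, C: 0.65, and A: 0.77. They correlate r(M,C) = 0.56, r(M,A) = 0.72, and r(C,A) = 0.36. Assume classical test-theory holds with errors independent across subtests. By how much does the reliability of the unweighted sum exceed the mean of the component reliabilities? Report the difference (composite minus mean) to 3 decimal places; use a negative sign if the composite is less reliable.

0.117

Var(sum) = 3 + 3.28 = 6.28; true-score variance = 2.33 + 3.28 = 5.61; composite reliability = 0.8933.
Mean component reliability = 0.7767.
Difference = 0.8933 − 0.7767 = 0.117.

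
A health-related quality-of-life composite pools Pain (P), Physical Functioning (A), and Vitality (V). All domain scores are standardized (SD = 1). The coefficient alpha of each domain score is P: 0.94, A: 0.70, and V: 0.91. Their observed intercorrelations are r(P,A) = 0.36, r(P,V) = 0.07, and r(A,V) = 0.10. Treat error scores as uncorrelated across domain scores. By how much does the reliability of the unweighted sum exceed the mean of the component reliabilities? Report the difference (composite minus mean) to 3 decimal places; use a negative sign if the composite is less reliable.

0.039

Var(sum) = 3 + 1.06 = 4.06; true-score variance = 2.55 + 1.06 = 3.61; composite reliability = 0.8892.
Mean component reliability = 0.8500.
Difference = 0.8892 − 0.8500 = 0.039.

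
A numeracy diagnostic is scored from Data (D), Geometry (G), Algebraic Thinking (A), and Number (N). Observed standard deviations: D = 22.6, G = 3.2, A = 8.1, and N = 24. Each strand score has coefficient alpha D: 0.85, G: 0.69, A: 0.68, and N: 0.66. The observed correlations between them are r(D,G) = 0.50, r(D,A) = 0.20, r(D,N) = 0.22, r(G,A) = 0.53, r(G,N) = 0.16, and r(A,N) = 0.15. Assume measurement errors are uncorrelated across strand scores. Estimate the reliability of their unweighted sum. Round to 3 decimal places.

0.821

Var(D+G+A+N) = 22.6² + 3.2² + 8.1² + 24² + 2·[22.6·3.2·0.50 + 22.6·8.1·0.20 + 22.6·24·0.22 + 3.2·8.1·0.53 + 3.2·24·0.16 + 8.1·24·0.15] = 1162.61 + 494.571 = 1657.18.
With uncorrelated errors the cross-covariances are all true-score covariance, so they carry over unchanged; only the diagonal terms shrink to ρᵢσᵢ².
True-score variance = [22.6²·0.85 + 3.2²·0.69 + 8.1²·0.68 + 24²·0.66] + 494.571 = 865.986 + 494.571 = 1360.56.
Reliability = 1360.56 / 1657.18 = 0.821.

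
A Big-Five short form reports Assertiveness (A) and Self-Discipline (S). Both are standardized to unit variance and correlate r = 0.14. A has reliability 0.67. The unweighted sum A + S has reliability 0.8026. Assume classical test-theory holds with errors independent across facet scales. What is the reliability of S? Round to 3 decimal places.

0.880

Var(A+S) = 2 + 2·0.14 = 2.280.
True-score variance = ρ_A + ρ_S + 2·0.14, so 0.8026 = (0.67 + ρ_S + 0.28) / 2.280.
ρ_S = 0.8026·2.280 − 0.67 − 0.28 = 0.880.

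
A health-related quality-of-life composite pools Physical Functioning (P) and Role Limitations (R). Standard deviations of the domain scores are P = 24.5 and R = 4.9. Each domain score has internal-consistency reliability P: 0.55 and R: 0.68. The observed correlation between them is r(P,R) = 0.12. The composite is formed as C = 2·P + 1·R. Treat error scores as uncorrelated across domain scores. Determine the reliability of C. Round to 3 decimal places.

0.562

Var(C) = 2²·24.5² + 4.9² + 2·[2·24.5·4.9·0.12] = 2425.01 + 57.624 = 2482.63.
With uncorrelated errors the cross-covariances are all true-score covariance, so they carry over unchanged; only the diagonal terms shrink to ρᵢσᵢ².
True-score variance = [2²·24.5²·0.55 + 4.9²·0.68] + 57.624 = 1336.88 + 57.624 = 1394.5.
Reliability = 1394.5 / 2482.63 = 0.562.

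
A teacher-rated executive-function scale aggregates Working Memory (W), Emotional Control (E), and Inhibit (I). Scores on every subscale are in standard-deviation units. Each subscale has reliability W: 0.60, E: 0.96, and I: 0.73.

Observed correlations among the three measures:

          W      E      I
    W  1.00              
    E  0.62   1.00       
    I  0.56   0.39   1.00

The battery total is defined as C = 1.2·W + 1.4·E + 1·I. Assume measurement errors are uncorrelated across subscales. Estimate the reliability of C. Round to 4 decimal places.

Var(C) = 1.2² + 1.4² + 1 + 2·[1.68·0.62 + 1.2·0.56 + 1.4·0.39] = 4.4 + 4.5192 = 8.9192.
With uncorrelated errors the cross-covariances are all true-score covariance, so they carry over unchanged; only the diagonal terms shrink to ρᵢσᵢ².
True-score variance = [1.2²·0.60 + 1.4²·0.96 + 0.73] + 4.5192 = 3.4756 + 4.5192 = 7.9948.
Reliability = 7.9948 / 8.9192 = 0.8964.

0.8964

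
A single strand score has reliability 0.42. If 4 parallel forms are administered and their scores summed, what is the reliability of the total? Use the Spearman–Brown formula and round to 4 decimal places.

0.7434

ρ_k = kρ / (1 + (k−1)ρ) = 4·0.42 / (1 + 3·0.42) = 1.680 / 2.260 = 0.7434.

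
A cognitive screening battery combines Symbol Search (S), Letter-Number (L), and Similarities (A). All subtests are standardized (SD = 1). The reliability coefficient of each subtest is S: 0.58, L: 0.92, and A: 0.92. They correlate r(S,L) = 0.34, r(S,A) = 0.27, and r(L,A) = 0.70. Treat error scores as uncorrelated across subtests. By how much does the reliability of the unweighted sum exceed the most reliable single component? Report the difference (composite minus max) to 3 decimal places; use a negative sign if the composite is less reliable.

Var(sum) = 3 + 2.62 = 5.62; true-score variance = 2.42 + 2.62 = 5.04; composite reliability = 0.8968.
Max component reliability = 0.9200.
Difference = 0.8968 − 0.9200 = -0.023.

-0.023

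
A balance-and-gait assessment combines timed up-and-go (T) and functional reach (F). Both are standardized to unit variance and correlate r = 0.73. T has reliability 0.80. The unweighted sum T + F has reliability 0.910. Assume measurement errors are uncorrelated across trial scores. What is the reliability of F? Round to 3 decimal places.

Var(T+F) = 2 + 2·0.73 = 3.460.
True-score variance = ρ_T + ρ_F + 2·0.73, so 0.910 = (0.80 + ρ_F + 1.46) / 3.460.
ρ_F = 0.910·3.460 − 0.80 − 1.46 = 0.889.

0.889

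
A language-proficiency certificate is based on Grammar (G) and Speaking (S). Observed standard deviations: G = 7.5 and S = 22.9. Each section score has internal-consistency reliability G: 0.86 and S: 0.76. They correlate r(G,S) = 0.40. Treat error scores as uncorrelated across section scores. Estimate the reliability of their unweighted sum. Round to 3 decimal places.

Var(G+S) = 7.5² + 22.9² + 2·[7.5·22.9·0.40] = 580.66 + 137.4 = 718.06.
Under uncorrelated errors the observed covariances equal the true-score covariances, so only the own-variance terms attenuate.
True-score variance = [7.5²·0.86 + 22.9²·0.76] + 137.4 = 446.927 + 137.4 = 584.327.
Reliability = 584.327 / 718.06 = 0.814.

0.814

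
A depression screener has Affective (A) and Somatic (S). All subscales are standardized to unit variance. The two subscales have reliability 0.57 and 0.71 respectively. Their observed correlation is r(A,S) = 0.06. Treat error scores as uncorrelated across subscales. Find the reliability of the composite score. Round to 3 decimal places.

0.660

Var(A+S) = 2 + 2·[0.06] = 2 + 0.12 = 2.12.
Under uncorrelated errors the observed covariances equal the true-score covariances, so only the own-variance terms attenuate.
True-score variance = [0.57 + 0.71] + 0.12 = 1.28 + 0.12 = 1.4.
Reliability = 1.4 / 2.12 = 0.660.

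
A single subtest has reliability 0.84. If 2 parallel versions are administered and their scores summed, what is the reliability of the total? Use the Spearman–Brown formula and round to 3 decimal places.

0.913

ρ_k = kρ / (1 + (k−1)ρ) = 2·0.84 / (1 + 1·0.84) = 1.680 / 1.840 = 0.913.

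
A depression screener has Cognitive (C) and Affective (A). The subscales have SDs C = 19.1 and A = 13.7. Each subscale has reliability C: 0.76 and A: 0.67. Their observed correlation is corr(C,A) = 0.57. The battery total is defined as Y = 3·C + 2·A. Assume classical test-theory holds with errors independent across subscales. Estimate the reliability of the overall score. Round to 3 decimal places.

Var(Y) = 3²·19.1² + 2²·13.7² + 2·[6·19.1·13.7·0.57] = 4034.05 + 1789.82 = 5823.87.
Under uncorrelated errors the observed covariances equal the true-score covariances, so only the own-variance terms attenuate.
True-score variance = [3²·19.1²·0.76 + 2²·13.7²·0.67] + 1789.82 = 2998.31 + 1789.82 = 4788.13.
Reliability = 4788.13 / 5823.87 = 0.822.

0.822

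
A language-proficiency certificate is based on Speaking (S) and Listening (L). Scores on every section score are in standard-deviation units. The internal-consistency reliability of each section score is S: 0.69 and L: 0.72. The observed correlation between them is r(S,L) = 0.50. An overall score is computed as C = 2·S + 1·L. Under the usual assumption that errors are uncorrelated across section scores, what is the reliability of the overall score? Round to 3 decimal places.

0.783

Var(C) = 2² + 1 + 2·[2·0.50] = 5 + 2 = 7.
Because errors are independent across components, Cov(Tᵢ,Tⱼ) = Cov(Xᵢ,Xⱼ); the off-diagonal part of the true-score variance is the same as above.
True-score variance = [2²·0.69 + 0.72] + 2 = 3.48 + 2 = 5.48.
Reliability = 5.48 / 7 = 0.783.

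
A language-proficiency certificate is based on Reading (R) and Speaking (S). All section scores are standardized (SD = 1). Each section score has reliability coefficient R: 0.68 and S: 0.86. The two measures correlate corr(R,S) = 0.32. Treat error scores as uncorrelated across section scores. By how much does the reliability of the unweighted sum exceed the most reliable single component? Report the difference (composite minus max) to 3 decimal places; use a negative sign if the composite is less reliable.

-0.034

Var(sum) = 2 + 0.64 = 2.64; true-score variance = 1.54 + 0.64 = 2.18; composite reliability = 0.8258.
Max component reliability = 0.8600.
Difference = 0.8258 − 0.8600 = -0.034.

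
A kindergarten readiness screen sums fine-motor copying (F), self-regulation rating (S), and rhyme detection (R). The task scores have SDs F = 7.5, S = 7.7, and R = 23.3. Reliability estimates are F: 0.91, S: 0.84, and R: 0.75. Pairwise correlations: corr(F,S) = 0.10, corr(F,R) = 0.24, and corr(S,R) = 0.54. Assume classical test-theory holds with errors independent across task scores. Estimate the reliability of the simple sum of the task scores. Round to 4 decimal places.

0.8414

Var(F+S+R) = 7.5² + 7.7² + 23.3² + 2·[7.5·7.7·0.10 + 7.5·23.3·0.24 + 7.7·23.3·0.54] = 658.43 + 289.193 = 947.623.
Because errors are independent across components, Cov(Tᵢ,Tⱼ) = Cov(Xᵢ,Xⱼ); the off-diagonal part of the true-score variance is the same as above.
True-score variance = [7.5²·0.91 + 7.7²·0.84 + 23.3²·0.75] + 289.193 = 508.159 + 289.193 = 797.351.
Reliability = 797.351 / 947.623 = 0.8414.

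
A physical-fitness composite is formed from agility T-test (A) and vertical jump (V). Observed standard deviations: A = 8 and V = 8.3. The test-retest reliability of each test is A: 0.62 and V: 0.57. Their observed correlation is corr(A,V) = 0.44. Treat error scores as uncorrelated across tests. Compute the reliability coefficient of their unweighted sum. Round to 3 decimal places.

0.718

Var(A+V) = 8² + 8.3² + 2·[8·8.3·0.44] = 132.89 + 58.432 = 191.322.
Under uncorrelated errors the observed covariances equal the true-score covariances, so only the own-variance terms attenuate.
True-score variance = [8²·0.62 + 8.3²·0.57] + 58.432 = 78.9473 + 58.432 = 137.379.
Reliability = 137.379 / 191.322 = 0.718.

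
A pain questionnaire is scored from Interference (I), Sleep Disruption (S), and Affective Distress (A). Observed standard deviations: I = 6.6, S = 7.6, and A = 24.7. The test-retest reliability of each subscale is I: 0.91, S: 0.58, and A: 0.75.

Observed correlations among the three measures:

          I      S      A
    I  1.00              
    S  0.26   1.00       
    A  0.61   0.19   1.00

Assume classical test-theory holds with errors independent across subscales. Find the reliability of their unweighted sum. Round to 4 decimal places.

Var(I+S+A) = 6.6² + 7.6² + 24.7² + 2·[6.6·7.6·0.26 + 6.6·24.7·0.61 + 7.6·24.7·0.19] = 711.41 + 296.301 = 1007.71.
Under uncorrelated errors the observed covariances equal the true-score covariances, so only the own-variance terms attenuate.
True-score variance = [6.6²·0.91 + 7.6²·0.58 + 24.7²·0.75] + 296.301 = 530.708 + 296.301 = 827.009.
Reliability = 827.009 / 1007.71 = 0.8207.

0.8207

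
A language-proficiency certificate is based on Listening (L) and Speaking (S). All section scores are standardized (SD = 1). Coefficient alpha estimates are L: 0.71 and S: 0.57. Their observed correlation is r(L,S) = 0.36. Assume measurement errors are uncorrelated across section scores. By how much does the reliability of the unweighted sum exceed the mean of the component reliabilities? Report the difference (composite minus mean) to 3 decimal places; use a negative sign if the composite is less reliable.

Var(sum) = 2 + 0.72 = 2.72; true-score variance = 1.28 + 0.72 = 2; composite reliability = 0.7353.
Mean component reliability = 0.6400.
Difference = 0.7353 − 0.6400 = 0.095.

0.095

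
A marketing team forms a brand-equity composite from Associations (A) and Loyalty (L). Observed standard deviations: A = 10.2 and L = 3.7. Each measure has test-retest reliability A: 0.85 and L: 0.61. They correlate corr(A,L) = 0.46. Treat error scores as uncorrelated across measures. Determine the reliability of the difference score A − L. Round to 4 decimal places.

0.7477

Var(A−L) = 10.2² + 3.7² − 2·10.2·3.7·0.46 = 117.73 − 34.7208 = 83.0092.
Under uncorrelated errors the observed covariances equal the true-score covariances, so only the own-variance terms attenuate.
True-score variance = [10.2²·0.85 + 3.7²·0.61] − 34.7208 = 96.7849 − 34.7208 = 62.0641.
Reliability = 62.0641 / 83.0092 = 0.7477.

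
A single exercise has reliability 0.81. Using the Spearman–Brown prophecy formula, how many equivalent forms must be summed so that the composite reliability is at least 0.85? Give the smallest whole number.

k ≥ ρ*(1−ρ₁)/(ρ₁(1−ρ*)) = 0.85·0.19 / (0.81·0.15) = 1.329.
Smallest integer k = 2.

2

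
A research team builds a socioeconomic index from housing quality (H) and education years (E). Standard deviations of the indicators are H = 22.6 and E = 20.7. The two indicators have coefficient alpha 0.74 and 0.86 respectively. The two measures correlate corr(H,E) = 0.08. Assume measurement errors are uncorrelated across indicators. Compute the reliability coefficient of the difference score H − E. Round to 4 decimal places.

Var(H−E) = 22.6² + 20.7² − 2·22.6·20.7·0.08 = 939.25 − 74.8512 = 864.399.
Under uncorrelated errors the observed covariances equal the true-score covariances, so only the own-variance terms attenuate.
True-score variance = [22.6²·0.74 + 20.7²·0.86] − 74.8512 = 746.464 − 74.8512 = 671.613.
Reliability = 671.613 / 864.399 = 0.7770.

0.7770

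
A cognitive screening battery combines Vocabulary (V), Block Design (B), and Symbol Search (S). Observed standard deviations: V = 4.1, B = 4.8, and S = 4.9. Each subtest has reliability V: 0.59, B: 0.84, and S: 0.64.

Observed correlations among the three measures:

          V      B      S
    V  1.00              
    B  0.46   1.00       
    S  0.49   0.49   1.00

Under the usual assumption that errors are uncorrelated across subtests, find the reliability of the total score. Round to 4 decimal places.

Var(V+B+S) = 4.1² + 4.8² + 4.9² + 2·[4.1·4.8·0.46 + 4.1·4.9·0.49 + 4.8·4.9·0.49] = 63.86 + 60.8434 = 124.703.
Because errors are independent across components, Cov(Tᵢ,Tⱼ) = Cov(Xᵢ,Xⱼ); the off-diagonal part of the true-score variance is the same as above.
True-score variance = [4.1²·0.59 + 4.8²·0.84 + 4.9²·0.64] + 60.8434 = 44.6379 + 60.8434 = 105.481.
Reliability = 105.481 / 124.703 = 0.8459.

0.8459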